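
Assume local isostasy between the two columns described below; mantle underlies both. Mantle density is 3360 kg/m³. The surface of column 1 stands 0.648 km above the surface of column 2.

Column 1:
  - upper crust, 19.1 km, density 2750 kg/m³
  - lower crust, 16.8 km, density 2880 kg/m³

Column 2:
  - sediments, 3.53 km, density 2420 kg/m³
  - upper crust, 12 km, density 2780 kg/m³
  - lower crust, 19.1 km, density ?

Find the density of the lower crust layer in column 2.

Take the compensation level at the base of the deeper column (depth z_c below the surface of column 1) and equate Σ ρ_i t_i down to z_c; mantle fills any gap and the z_c terms cancel.
Column 1: 19.1×2750 + 16.8×2880 + (z_c − 35.9)×3360
Column 2: 0.648×0 + 3.53×2420 + 12×2780 + 19.1×ρ + (z_c − 0.648 − 34.63)×3360
The z_c×3360 term appears on both sides and cancels. Collect the known terms of each column as K = Σ(ρt)_known − 3360 × (depth of known layers): K_1 = 100909 − 3360×35.9 = −19715; K_2 = 41902.6 − 3360×(0.648 + 34.63) = −76631.48.
Balance: K_1 = K_2 + 19.1×ρ, so ρ = (K_1 − K_2)/19.1 = 56916.5/19.1 = 2980 kg/m³.

2980 kg/m³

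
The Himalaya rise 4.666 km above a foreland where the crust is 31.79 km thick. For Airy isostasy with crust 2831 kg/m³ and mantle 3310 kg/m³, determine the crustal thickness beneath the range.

64 km

Root depth r = h ρ_c / (ρ_m − ρ_c) = 4.666 km × 2831 / 479 = 27.58 km.
Total thickness = T + h + r = 31.79 km + 4.666 km + 27.58 km = 64 km.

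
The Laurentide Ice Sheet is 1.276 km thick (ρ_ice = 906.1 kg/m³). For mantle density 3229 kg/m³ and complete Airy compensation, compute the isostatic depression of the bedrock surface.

By Archimedes' principle applied to the lithosphere: the ice load ρ_ice t is balanced by mantle displaced below, ρ_m s.
s = t ρ_ice / ρ_m = 1.276 km × 906.1/3229 = 0.358 km.

0.358 km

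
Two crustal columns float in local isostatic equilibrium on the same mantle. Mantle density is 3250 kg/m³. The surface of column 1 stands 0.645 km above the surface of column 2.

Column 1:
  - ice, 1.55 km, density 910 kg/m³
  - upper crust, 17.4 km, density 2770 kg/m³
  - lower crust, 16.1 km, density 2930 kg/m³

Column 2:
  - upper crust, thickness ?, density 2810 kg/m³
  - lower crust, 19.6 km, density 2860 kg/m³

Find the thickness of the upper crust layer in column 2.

Take the compensation level at the base of the deeper column (depth z_c below the surface of column 1) and equate Σ ρ_i t_i down to z_c; mantle fills any gap and the z_c terms cancel.
Column 1: 1.55×910 + 17.4×2770 + 16.1×2930 + (z_c − 35.05)×3250
Column 2: 0.645×0 + x×2810 + 19.6×2860 + (z_c − 0.645 − 19.6 − x)×3250
The z_c×3250 term appears on both sides and cancels. Collect the known terms of each column as K = Σ(ρt)_known − 3250 × (depth of known layers): K_1 = 96781.5 − 3250×35.05 = −17131; K_2 = 56056 − 3250×(0.645 + 19.6) = −9740.25.
Balance: K_1 = K_2 − x×(3250 − 2810), so x = (K_2 − K_1)/(3250 − 2810) = 7390.75/440 = 16.8 km.

16.8 km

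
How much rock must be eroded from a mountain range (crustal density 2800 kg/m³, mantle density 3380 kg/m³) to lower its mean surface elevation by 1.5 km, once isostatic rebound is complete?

8.74 km

Net drop Δ = e − u = e − e ρ_c/ρ_m = e (ρ_m − ρ_c)/ρ_m.
e = Δ ρ_m/(ρ_m − ρ_c) = 1.5 km × 3380/580 = 8.74 km.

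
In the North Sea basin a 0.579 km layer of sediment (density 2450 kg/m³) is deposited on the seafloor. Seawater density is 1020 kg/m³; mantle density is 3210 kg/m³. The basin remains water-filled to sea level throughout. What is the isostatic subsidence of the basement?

Submarine loading: the sediment displaces seawater, and the subsidence is in turn flooded, so s (ρ_m − ρ_w) = t (ρ_sed − ρ_w).
s = 0.579 km × (2450 − 1020) / (3210 − 1020) = 0.378 km.

0.378 km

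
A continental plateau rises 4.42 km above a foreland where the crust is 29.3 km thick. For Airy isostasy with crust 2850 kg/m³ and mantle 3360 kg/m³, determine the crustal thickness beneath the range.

Root depth r = h ρ_c / (ρ_m − ρ_c) = 4.42 km × 2850 / 510 = 24.7 km.
Total thickness = T + h + r = 29.3 km + 4.42 km + 24.7 km = 58.4 km.

58.4 km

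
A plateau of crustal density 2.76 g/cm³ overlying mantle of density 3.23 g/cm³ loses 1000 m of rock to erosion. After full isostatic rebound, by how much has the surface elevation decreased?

Rebound u = e ρ_c/ρ_m = 1000 m × 2.76/3.23 = 854.5 m.
Net surface drop = e − u = 1000 m − 854.5 m = e (ρ_m − ρ_c)/ρ_m = 146 m.

146 m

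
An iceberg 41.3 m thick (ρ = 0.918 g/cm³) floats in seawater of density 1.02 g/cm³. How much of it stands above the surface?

Floating equilibrium: submerged depth d = t ρ_obj/ρ_fluid = 41.3 m × 0.918/1.02 = 37.17 m.
Freeboard = t − d = 41.3 m − 37.17 m = 4.13 m.

4.13 m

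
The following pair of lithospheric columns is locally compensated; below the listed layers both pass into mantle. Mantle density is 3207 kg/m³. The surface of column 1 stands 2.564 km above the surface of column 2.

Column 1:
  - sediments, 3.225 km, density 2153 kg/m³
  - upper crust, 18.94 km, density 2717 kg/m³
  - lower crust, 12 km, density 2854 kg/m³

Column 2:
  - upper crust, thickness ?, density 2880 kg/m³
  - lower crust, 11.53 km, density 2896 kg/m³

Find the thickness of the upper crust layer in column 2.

15.6 km

Take the compensation level at the base of the deeper column (depth z_c below the surface of column 1) and equate Σ ρ_i t_i down to z_c; mantle fills any gap and the z_c terms cancel.
Column 1: 3.225×2153 + 18.94×2717 + 12×2854 + (z_c − 34.165)×3207
Column 2: 2.564×0 + x×2880 + 11.53×2896 + (z_c − 2.564 − 11.53 − x)×3207
The z_c×3207 term appears on both sides and cancels. Collect the known terms of each column as K = Σ(ρt)_known − 3207 × (depth of known layers): K_1 = 92651.405 − 3207×34.165 = −16915.75; K_2 = 33390.88 − 3207×(2.564 + 11.53) = −11808.578.
Balance: K_1 = K_2 − x×(3207 − 2880), so x = (K_2 − K_1)/(3207 − 2880) = 5107.17/327 = 15.6 km.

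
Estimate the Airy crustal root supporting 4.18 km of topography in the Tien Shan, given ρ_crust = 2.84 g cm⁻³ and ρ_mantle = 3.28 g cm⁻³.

27 km

Isostatic balance requires: the weight of the topography is balanced by the buoyancy of the root, ρ_c h = (ρ_m − ρ_c) r.
r = h · ρ_c / (ρ_m − ρ_c) = 4.18 km × 2.84 / (3.28 − 2.84) = 27 km.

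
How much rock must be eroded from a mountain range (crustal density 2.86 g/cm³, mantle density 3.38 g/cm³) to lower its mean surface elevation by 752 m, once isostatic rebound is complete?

Net drop Δ = e − u = e − e ρ_c/ρ_m = e (ρ_m − ρ_c)/ρ_m.
e = Δ ρ_m/(ρ_m − ρ_c) = 752 m × 3.38/0.52 = 4890 m.

4890 m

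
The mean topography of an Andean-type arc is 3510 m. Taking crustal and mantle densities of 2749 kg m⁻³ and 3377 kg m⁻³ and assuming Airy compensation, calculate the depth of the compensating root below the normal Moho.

15400 m

Balancing pressure at the compensation depth: the weight of the topography is balanced by the buoyancy of the root, ρ_c h = (ρ_m − ρ_c) r.
r = h · ρ_c / (ρ_m − ρ_c) = 3510 m × 2749 / (3377 − 2749) = 15400 m.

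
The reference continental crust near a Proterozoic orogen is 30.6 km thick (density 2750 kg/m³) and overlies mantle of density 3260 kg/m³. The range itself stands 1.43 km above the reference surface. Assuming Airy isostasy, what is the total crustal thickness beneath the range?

39.7 km

Root depth r = h ρ_c / (ρ_m − ρ_c) = 1.43 km × 2750 / 510 = 7.711 km.
Total thickness = T + h + r = 30.6 km + 1.43 km + 7.711 km = 39.7 km.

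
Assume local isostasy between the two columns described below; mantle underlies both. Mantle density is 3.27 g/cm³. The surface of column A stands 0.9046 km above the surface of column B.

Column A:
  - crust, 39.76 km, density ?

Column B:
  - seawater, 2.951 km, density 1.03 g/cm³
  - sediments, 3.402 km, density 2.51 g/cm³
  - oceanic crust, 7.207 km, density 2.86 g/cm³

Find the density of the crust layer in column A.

Take the compensation level at the base of the deeper column (depth z_c below the surface of column A) and equate Σ ρ_i t_i down to z_c; mantle fills any gap and the z_c terms cancel.
Column A: 39.76×ρ + (z_c − 39.76)×3.27
Column B: 0.9046×0 + 2.951×1.03 + 3.402×2.51 + 7.207×2.86 + (z_c − 0.9046 − 13.56)×3.27
The z_c×3.27 term appears on both sides and cancels. Collect the known terms of each column as K = Σ(ρt)_known − 3.27 × (depth of known layers): K_A = 0 − 3.27×39.76 = −130.0152; K_B = 32.19057 − 3.27×(0.9046 + 13.56) = −15.108672.
Balance: K_A + 39.76×ρ = K_B, so ρ = (K_B − K_A)/39.76 = 114.907/39.76 = 2.89 g/cm³.

2.89 g/cm³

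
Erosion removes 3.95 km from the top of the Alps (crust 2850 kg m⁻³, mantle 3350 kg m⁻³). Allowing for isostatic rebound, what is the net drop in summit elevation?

Rebound u = e ρ_c/ρ_m = 3.95 km × 2850/3350 = 3.36 km.
Net surface drop = e − u = 3.95 km − 3.36 km = e (ρ_m − ρ_c)/ρ_m = 0.59 km.

0.59 km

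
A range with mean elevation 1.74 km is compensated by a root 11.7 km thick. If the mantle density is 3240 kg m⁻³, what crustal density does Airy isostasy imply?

ρ_c h = (ρ_m − ρ_c) r → ρ_c (h + r) = ρ_m r → ρ_c = ρ_m r / (h + r).
ρ_c = 3240 × 11.7 km / (1.74 km + 11.7 km) = 2820 kg m⁻³.

2820 kg m⁻³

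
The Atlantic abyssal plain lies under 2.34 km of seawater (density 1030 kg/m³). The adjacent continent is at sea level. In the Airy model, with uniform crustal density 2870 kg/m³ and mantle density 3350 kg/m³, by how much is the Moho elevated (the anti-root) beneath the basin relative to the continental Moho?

Isostatic balance requires: replacing crust with seawater at the top is compensated by replacing crust with mantle at the base: d (ρ_c − ρ_w) = a (ρ_m − ρ_c).
a = d (ρ_c − ρ_w)/(ρ_m − ρ_c) = 2.34 km × 1840/480 = 8.97 km.

8.97 km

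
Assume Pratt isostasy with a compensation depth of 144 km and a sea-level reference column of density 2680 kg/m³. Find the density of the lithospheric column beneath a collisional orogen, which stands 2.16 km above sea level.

2640 kg/m³

Pratt balance: ρ_ref D = ρ (D + h).
ρ = ρ_ref D/(D + h) = 2680 × 144 km/(144 km + 2.16 km) = 2640 kg/m³.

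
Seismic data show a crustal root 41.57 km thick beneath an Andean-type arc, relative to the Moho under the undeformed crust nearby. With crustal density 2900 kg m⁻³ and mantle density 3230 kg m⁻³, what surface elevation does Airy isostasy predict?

4.73 km

Balancing pressure at the compensation depth: ρ_c h = (ρ_m − ρ_c) r.
h = r (ρ_m − ρ_c) / ρ_c = 41.57 km × (3230 − 2900) / 2900 = 4.73 km.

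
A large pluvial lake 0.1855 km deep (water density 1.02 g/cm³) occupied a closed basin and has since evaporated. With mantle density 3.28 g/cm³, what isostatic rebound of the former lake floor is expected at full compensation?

u = d ρ_w/ρ_m = 0.1855 km × 1.02/3.28 = 0.0577 km.

0.0577 km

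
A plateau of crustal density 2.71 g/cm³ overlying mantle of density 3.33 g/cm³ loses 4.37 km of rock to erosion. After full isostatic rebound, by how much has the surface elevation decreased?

Rebound u = e ρ_c/ρ_m = 4.37 km × 2.71/3.33 = 3.556 km.
Net surface drop = e − u = 4.37 km − 3.556 km = e (ρ_m − ρ_c)/ρ_m = 0.814 km.

0.814 km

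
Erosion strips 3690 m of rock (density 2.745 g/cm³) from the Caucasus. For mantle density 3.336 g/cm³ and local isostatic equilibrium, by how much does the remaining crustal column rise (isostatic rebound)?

Unloading: uplift u = e ρ_c/ρ_m = 3690 m × 2.745/3.336 = 3040 m.

3040 m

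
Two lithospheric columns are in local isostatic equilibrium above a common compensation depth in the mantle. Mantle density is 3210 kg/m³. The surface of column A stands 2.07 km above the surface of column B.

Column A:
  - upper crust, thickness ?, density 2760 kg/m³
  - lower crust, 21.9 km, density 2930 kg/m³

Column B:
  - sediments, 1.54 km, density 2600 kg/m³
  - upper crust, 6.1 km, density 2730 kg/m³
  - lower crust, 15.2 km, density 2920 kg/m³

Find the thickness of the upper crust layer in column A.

19.5 km

Take the compensation level at the base of the deeper column (depth z_c below the surface of column A) and equate Σ ρ_i t_i down to z_c; mantle fills any gap and the z_c terms cancel.
Column A: x×2760 + 21.9×2930 + (z_c − 21.9 − x)×3210
Column B: 2.07×0 + 1.54×2600 + 6.1×2730 + 15.2×2920 + (z_c − 2.07 − 22.84)×3210
The z_c×3210 term appears on both sides and cancels. Collect the known terms of each column as K = Σ(ρt)_known − 3210 × (depth of known layers): K_A = 64167 − 3210×21.9 = −6132; K_B = 65041 − 3210×(2.07 + 22.84) = −14920.1.
Balance: K_A − x×(3210 − 2760) = K_B, so x = (K_A − K_B)/(3210 − 2760) = 8788.1/450 = 19.5 km.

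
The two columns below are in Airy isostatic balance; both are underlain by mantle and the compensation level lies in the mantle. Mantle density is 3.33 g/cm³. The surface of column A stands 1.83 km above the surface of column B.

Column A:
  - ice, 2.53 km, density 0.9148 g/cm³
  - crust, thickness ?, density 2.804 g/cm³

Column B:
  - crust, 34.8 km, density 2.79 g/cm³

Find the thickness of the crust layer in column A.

35.7 km

Take the compensation level at the base of the deeper column (depth z_c below the surface of column A) and equate Σ ρ_i t_i down to z_c; mantle fills any gap and the z_c terms cancel.
Column A: 2.53×0.9148 + x×2.804 + (z_c − 2.53 − x)×3.33
Column B: 1.83×0 + 34.8×2.79 + (z_c − 1.83 − 34.8)×3.33
The z_c×3.33 term appears on both sides and cancels. Collect the known terms of each column as K = Σ(ρt)_known − 3.33 × (depth of known layers): K_A = 2.314444 − 3.33×2.53 = −6.110456; K_B = 97.092 − 3.33×(1.83 + 34.8) = −24.8859.
Balance: K_A − x×(3.33 − 2.804) = K_B, so x = (K_A − K_B)/(3.33 − 2.804) = 18.7754/0.526 = 35.7 km.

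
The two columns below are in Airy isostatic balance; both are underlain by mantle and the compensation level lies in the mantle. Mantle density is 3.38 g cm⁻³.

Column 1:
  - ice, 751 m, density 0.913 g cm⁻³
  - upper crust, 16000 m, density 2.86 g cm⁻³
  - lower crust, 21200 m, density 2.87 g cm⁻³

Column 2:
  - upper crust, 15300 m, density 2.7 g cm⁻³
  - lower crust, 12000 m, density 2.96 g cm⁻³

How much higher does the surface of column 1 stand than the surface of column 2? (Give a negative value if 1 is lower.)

1640 m

For any compensation level in the mantle, the mantle terms cancel and isostasy reduces to e = (Σt_1 − Σt_2) − (Σ(ρt)_1 − Σ(ρt)_2) / ρ_m.
Σt_1 = 37951 m; Σt_2 = 27300 m; Σ(ρt)_1 = 107289.663; Σ(ρt)_2 = 76830 (in m·g cm⁻³).
e = (37951 − 27300) − (107289.663 − 76830) / 3.38 = 1640 m.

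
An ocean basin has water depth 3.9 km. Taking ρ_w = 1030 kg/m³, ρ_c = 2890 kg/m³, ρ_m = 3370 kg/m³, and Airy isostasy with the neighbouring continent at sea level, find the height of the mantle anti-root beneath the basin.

Isostatic balance requires: replacing crust with seawater at the top is compensated by replacing crust with mantle at the base: d (ρ_c − ρ_w) = a (ρ_m − ρ_c).
a = d (ρ_c − ρ_w)/(ρ_m − ρ_c) = 3.9 km × 1860/480 = 15.1 km.

15.1 km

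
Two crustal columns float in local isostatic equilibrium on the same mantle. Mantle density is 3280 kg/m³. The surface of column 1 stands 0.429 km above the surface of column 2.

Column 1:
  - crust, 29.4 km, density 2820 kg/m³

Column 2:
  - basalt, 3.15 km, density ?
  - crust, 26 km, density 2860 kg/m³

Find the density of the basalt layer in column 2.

Take the compensation level at the base of the deeper column (depth z_c below the surface of column 1) and equate Σ ρ_i t_i down to z_c; mantle fills any gap and the z_c terms cancel.
Column 1: 29.4×2820 + (z_c − 29.4)×3280
Column 2: 0.429×0 + 3.15×ρ + 26×2860 + (z_c − 0.429 − 29.15)×3280
The z_c×3280 term appears on both sides and cancels. Collect the known terms of each column as K = Σ(ρt)_known − 3280 × (depth of known layers): K_1 = 82908 − 3280×29.4 = −13524; K_2 = 74360 − 3280×(0.429 + 29.15) = −22659.12.
Balance: K_1 = K_2 + 3.15×ρ, so ρ = (K_1 − K_2)/3.15 = 9135.12/3.15 = 2900 kg/m³.

2900 kg/m³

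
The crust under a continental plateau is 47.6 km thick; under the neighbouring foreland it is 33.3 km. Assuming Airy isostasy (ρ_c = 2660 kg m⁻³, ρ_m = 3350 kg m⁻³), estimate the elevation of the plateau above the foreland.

Excess crust Δ = 47.6 km − 33.3 km = 14.3 km, split between elevation h and root r with h + r = Δ.
Airy balance ρ_c h = (ρ_m − ρ_c) r gives r = h ρ_c/(ρ_m − ρ_c), so h (1 + ρ_c/(ρ_m − ρ_c)) = Δ, i.e. h = Δ (ρ_m − ρ_c)/ρ_m.
h = 14.3 km × 690/3350 = 2.95 km.

2.95 km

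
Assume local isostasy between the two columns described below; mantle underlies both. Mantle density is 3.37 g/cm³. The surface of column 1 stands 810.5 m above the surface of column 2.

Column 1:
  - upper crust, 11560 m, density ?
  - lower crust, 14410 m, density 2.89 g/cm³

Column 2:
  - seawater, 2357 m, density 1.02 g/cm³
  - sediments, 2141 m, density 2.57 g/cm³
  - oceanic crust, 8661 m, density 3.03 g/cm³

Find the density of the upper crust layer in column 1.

Take the compensation level at the base of the deeper column (depth z_c below the surface of column 1) and equate Σ ρ_i t_i down to z_c; mantle fills any gap and the z_c terms cancel.
Column 1: 11560×ρ + 14410×2.89 + (z_c − 25970)×3.37
Column 2: 810.5×0 + 2357×1.02 + 2141×2.57 + 8661×3.03 + (z_c − 810.5 − 13159)×3.37
The z_c×3.37 term appears on both sides and cancels. Collect the known terms of each column as K = Σ(ρt)_known − 3.37 × (depth of known layers): K_1 = 41644.9 − 3.37×25970 = −45874; K_2 = 34149.34 − 3.37×(810.5 + 13159) = −12927.875.
Balance: K_1 + 11560×ρ = K_2, so ρ = (K_2 − K_1)/11560 = 32946.1/11560 = 2.85 g/cm³.

2.85 g/cm³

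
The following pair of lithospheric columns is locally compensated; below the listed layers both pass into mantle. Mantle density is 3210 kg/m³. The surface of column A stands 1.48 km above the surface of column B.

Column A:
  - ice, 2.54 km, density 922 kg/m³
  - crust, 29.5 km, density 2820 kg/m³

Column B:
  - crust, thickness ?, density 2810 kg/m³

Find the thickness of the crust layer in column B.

Take the compensation level at the base of the deeper column (depth z_c below the surface of column A) and equate Σ ρ_i t_i down to z_c; mantle fills any gap and the z_c terms cancel.
Column A: 2.54×922 + 29.5×2820 + (z_c − 32.04)×3210
Column B: 1.48×0 + x×2810 + (z_c − 1.48 − 0 − x)×3210
The z_c×3210 term appears on both sides and cancels. Collect the known terms of each column as K = Σ(ρt)_known − 3210 × (depth of known layers): K_A = 85531.88 − 3210×32.04 = −17316.52; K_B = 0 − 3210×(1.48 + 0) = −4750.8.
Balance: K_A = K_B − x×(3210 − 2810), so x = (K_B − K_A)/(3210 − 2810) = 12565.7/400 = 31.4 km.

31.4 km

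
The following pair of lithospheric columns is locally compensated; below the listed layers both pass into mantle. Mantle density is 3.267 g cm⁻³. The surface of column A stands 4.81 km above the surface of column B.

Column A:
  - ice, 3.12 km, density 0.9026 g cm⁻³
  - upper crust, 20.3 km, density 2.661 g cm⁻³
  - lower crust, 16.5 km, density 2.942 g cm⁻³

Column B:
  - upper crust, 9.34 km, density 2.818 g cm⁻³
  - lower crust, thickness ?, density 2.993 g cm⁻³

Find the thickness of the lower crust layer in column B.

18.7 km

Take the compensation level at the base of the deeper column (depth z_c below the surface of column A) and equate Σ ρ_i t_i down to z_c; mantle fills any gap and the z_c terms cancel.
Column A: 3.12×0.9026 + 20.3×2.661 + 16.5×2.942 + (z_c − 39.92)×3.267
Column B: 4.81×0 + 9.34×2.818 + x×2.993 + (z_c − 4.81 − 9.34 − x)×3.267
The z_c×3.267 term appears on both sides and cancels. Collect the known terms of each column as K = Σ(ρt)_known − 3.267 × (depth of known layers): K_A = 105.377412 − 3.267×39.92 = −25.041228; K_B = 26.32012 − 3.267×(4.81 + 9.34) = −19.90793.
Balance: K_A = K_B − x×(3.267 − 2.993), so x = (K_B − K_A)/(3.267 − 2.993) = 5.1333/0.274 = 18.7 km.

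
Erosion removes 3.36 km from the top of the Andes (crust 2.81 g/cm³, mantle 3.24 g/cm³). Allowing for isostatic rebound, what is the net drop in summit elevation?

Rebound u = e ρ_c/ρ_m = 3.36 km × 2.81/3.24 = 2.914 km.
Net surface drop = e − u = 3.36 km − 2.914 km = e (ρ_m − ρ_c)/ρ_m = 0.446 km.

0.446 km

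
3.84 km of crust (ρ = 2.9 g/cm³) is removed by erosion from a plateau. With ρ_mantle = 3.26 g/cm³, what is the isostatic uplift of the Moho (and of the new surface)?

3.42 km

Unloading: uplift u = e ρ_c/ρ_m = 3.84 km × 2.9/3.26 = 3.42 km.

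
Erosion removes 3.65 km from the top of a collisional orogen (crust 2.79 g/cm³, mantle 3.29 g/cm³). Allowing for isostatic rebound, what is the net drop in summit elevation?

Rebound u = e ρ_c/ρ_m = 3.65 km × 2.79/3.29 = 3.095 km.
Net surface drop = e − u = 3.65 km − 3.095 km = e (ρ_m − ρ_c)/ρ_m = 0.555 km.

0.555 km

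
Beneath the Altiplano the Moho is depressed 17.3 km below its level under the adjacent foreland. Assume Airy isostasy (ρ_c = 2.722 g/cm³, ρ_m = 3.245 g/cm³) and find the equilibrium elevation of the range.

3.32 km

By Archimedes' principle applied to the lithosphere: ρ_c h = (ρ_m − ρ_c) r.
h = r (ρ_m − ρ_c) / ρ_c = 17.3 km × (3.245 − 2.722) / 2.722 = 3.32 km.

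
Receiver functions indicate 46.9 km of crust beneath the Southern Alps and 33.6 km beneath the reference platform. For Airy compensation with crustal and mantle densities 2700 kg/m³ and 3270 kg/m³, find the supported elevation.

2.32 km

Excess crust Δ = 46.9 km − 33.6 km = 13.3 km, split between elevation h and root r with h + r = Δ.
Airy balance ρ_c h = (ρ_m − ρ_c) r gives r = h ρ_c/(ρ_m − ρ_c), so h (1 + ρ_c/(ρ_m − ρ_c)) = Δ, i.e. h = Δ (ρ_m − ρ_c)/ρ_m.
h = 13.3 km × 570/3270 = 2.32 km.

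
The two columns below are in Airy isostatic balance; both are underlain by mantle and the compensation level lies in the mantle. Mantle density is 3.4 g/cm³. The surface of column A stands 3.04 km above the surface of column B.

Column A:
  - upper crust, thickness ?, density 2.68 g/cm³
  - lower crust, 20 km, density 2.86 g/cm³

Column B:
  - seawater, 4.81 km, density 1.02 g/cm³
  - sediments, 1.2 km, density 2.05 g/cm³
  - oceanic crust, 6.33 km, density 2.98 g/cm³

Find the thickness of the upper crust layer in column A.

Take the compensation level at the base of the deeper column (depth z_c below the surface of column A) and equate Σ ρ_i t_i down to z_c; mantle fills any gap and the z_c terms cancel.
Column A: x×2.68 + 20×2.86 + (z_c − 20 − x)×3.4
Column B: 3.04×0 + 4.81×1.02 + 1.2×2.05 + 6.33×2.98 + (z_c − 3.04 − 12.34)×3.4
The z_c×3.4 term appears on both sides and cancels. Collect the known terms of each column as K = Σ(ρt)_known − 3.4 × (depth of known layers): K_A = 57.2 − 3.4×20 = −10.8; K_B = 26.2296 − 3.4×(3.04 + 12.34) = −26.0624.
Balance: K_A − x×(3.4 − 2.68) = K_B, so x = (K_A − K_B)/(3.4 − 2.68) = 15.2624/0.72 = 21.2 km.

21.2 km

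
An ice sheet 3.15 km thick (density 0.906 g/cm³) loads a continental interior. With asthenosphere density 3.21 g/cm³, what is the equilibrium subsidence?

0.889 km

By Archimedes' principle applied to the lithosphere: the ice load ρ_ice t is balanced by mantle displaced below, ρ_m s.
s = t ρ_ice / ρ_m = 3.15 km × 0.906/3.21 = 0.889 km.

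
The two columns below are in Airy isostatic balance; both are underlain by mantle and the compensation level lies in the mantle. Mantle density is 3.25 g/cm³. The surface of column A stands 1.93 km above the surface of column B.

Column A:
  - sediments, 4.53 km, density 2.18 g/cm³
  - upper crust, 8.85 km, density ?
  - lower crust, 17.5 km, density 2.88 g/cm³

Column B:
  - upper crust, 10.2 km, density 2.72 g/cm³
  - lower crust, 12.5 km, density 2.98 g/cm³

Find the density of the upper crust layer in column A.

2.83 g/cm³

Take the compensation level at the base of the deeper column (depth z_c below the surface of column A) and equate Σ ρ_i t_i down to z_c; mantle fills any gap and the z_c terms cancel.
Column A: 4.53×2.18 + 8.85×ρ + 17.5×2.88 + (z_c − 30.88)×3.25
Column B: 1.93×0 + 10.2×2.72 + 12.5×2.98 + (z_c − 1.93 − 22.7)×3.25
The z_c×3.25 term appears on both sides and cancels. Collect the known terms of each column as K = Σ(ρt)_known − 3.25 × (depth of known layers): K_A = 60.2754 − 3.25×30.88 = −40.0846; K_B = 64.994 − 3.25×(1.93 + 22.7) = −15.0535.
Balance: K_A + 8.85×ρ = K_B, so ρ = (K_B − K_A)/8.85 = 25.0311/8.85 = 2.83 g/cm³.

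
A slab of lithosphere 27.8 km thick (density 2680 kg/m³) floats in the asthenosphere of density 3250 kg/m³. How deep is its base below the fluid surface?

22.9 km

Draft d = t ρ_obj/ρ_fluid = 27.8 km × 2680/3250 = 22.9 km.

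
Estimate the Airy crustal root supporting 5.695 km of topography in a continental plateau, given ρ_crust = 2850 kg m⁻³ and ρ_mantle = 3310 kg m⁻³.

By Archimedes' principle applied to the lithosphere: the weight of the topography is balanced by the buoyancy of the root, ρ_c h = (ρ_m − ρ_c) r.
r = h · ρ_c / (ρ_m − ρ_c) = 5.695 km × 2850 / (3310 − 2850) = 35.3 km.

35.3 km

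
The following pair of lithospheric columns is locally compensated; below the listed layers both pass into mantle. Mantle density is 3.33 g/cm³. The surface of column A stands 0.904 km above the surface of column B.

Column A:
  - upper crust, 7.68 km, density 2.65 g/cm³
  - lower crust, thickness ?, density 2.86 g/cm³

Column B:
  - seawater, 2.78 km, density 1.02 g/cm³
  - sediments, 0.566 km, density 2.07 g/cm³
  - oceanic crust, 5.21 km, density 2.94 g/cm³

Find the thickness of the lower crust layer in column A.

14.8 km

Take the compensation level at the base of the deeper column (depth z_c below the surface of column A) and equate Σ ρ_i t_i down to z_c; mantle fills any gap and the z_c terms cancel.
Column A: 7.68×2.65 + x×2.86 + (z_c − 7.68 − x)×3.33
Column B: 0.904×0 + 2.78×1.02 + 0.566×2.07 + 5.21×2.94 + (z_c − 0.904 − 8.556)×3.33
The z_c×3.33 term appears on both sides and cancels. Collect the known terms of each column as K = Σ(ρt)_known − 3.33 × (depth of known layers): K_A = 20.352 − 3.33×7.68 = −5.2224; K_B = 19.32462 − 3.33×(0.904 + 8.556) = −12.17718.
Balance: K_A − x×(3.33 − 2.86) = K_B, so x = (K_A − K_B)/(3.33 − 2.86) = 6.95478/0.47 = 14.8 km.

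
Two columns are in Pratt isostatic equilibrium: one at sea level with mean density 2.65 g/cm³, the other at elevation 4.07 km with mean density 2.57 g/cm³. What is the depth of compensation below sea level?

ρ_ref D = ρ (D + h) → D (ρ_ref − ρ) = ρ h.
D = ρ h/(ρ_ref − ρ) = 2.57 × 4.07 km/(2.65 − 2.57) = 131 km.

131 km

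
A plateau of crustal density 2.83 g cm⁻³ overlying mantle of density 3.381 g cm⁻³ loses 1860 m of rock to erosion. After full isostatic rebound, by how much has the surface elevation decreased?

Rebound u = e ρ_c/ρ_m = 1860 m × 2.83/3.381 = 1557 m.
Net surface drop = e − u = 1860 m − 1557 m = e (ρ_m − ρ_c)/ρ_m = 303 m.

303 m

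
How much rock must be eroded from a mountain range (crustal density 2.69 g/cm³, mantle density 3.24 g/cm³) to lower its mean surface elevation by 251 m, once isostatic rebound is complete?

1480 m

Net drop Δ = e − u = e − e ρ_c/ρ_m = e (ρ_m − ρ_c)/ρ_m.
e = Δ ρ_m/(ρ_m − ρ_c) = 251 m × 3.24/0.55 = 1480 m.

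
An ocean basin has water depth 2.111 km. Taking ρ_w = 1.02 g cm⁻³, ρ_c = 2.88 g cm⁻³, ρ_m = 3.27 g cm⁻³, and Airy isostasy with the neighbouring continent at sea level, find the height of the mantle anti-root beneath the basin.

10.1 km

Isostatic balance requires: replacing crust with seawater at the top is compensated by replacing crust with mantle at the base: d (ρ_c − ρ_w) = a (ρ_m − ρ_c).
a = d (ρ_c − ρ_w)/(ρ_m − ρ_c) = 2.111 km × 1.86/0.39 = 10.1 km.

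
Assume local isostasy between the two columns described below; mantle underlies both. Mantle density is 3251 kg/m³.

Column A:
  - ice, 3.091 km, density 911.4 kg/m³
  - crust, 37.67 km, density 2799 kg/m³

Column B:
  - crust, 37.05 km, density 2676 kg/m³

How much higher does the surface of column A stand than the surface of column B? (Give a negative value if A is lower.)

0.909 km

For any compensation level in the mantle, the mantle terms cancel and isostasy reduces to e = (Σt_A − Σt_B) − (Σ(ρt)_A − Σ(ρt)_B) / ρ_m.
Σt_A = 40.761 km; Σt_B = 37.05 km; Σ(ρt)_A = 108255.467; Σ(ρt)_B = 99145.8 (in km·kg/m³).
e = (40.761 − 37.05) − (108255.467 − 99145.8) / 3251 = 0.909 km.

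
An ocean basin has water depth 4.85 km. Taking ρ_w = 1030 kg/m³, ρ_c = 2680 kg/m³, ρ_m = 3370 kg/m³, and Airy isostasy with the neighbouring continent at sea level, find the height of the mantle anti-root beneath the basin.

For local isostatic compensation: replacing crust with seawater at the top is compensated by replacing crust with mantle at the base: d (ρ_c − ρ_w) = a (ρ_m − ρ_c).
a = d (ρ_c − ρ_w)/(ρ_m − ρ_c) = 4.85 km × 1650/690 = 11.6 km.

11.6 km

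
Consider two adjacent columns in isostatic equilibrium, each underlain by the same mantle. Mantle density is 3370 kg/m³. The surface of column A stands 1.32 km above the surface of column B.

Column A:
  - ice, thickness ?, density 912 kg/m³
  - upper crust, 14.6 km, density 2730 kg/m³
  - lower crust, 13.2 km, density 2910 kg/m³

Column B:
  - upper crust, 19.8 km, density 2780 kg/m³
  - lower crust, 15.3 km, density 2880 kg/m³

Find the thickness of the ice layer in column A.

3.34 km

Take the compensation level at the base of the deeper column (depth z_c below the surface of column A) and equate Σ ρ_i t_i down to z_c; mantle fills any gap and the z_c terms cancel.
Column A: x×912 + 14.6×2730 + 13.2×2910 + (z_c − 27.8 − x)×3370
Column B: 1.32×0 + 19.8×2780 + 15.3×2880 + (z_c − 1.32 − 35.1)×3370
The z_c×3370 term appears on both sides and cancels. Collect the known terms of each column as K = Σ(ρt)_known − 3370 × (depth of known layers): K_A = 78270 − 3370×27.8 = −15416; K_B = 99108 − 3370×(1.32 + 35.1) = −23627.4.
Balance: K_A − x×(3370 − 912) = K_B, so x = (K_A − K_B)/(3370 − 912) = 8211.4/2458 = 3.34 km.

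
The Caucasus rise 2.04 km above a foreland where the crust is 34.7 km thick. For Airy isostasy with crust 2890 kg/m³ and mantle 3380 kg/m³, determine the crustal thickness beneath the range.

48.8 km

Root depth r = h ρ_c / (ρ_m − ρ_c) = 2.04 km × 2890 / 490 = 12.03 km.
Total thickness = T + h + r = 34.7 km + 2.04 km + 12.03 km = 48.8 km.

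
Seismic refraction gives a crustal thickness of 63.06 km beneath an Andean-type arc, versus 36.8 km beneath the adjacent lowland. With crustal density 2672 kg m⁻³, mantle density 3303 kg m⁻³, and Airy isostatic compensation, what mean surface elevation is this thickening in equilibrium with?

5.02 km

Excess crust Δ = 63.06 km − 36.8 km = 26.26 km, split between elevation h and root r with h + r = Δ.
Airy balance ρ_c h = (ρ_m − ρ_c) r gives r = h ρ_c/(ρ_m − ρ_c), so h (1 + ρ_c/(ρ_m − ρ_c)) = Δ, i.e. h = Δ (ρ_m − ρ_c)/ρ_m.
h = 26.26 km × 631/3303 = 5.02 km.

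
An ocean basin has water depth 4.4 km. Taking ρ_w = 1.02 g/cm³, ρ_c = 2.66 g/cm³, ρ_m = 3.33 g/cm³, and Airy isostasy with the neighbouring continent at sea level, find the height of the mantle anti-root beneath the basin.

Isostatic balance requires: replacing crust with seawater at the top is compensated by replacing crust with mantle at the base: d (ρ_c − ρ_w) = a (ρ_m − ρ_c).
a = d (ρ_c − ρ_w)/(ρ_m − ρ_c) = 4.4 km × 1.64/0.67 = 10.8 km.

10.8 km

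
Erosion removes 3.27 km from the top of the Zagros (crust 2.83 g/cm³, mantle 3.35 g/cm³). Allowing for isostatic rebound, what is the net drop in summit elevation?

Rebound u = e ρ_c/ρ_m = 3.27 km × 2.83/3.35 = 2.762 km.
Net surface drop = e − u = 3.27 km − 2.762 km = e (ρ_m − ρ_c)/ρ_m = 0.508 km.

0.508 km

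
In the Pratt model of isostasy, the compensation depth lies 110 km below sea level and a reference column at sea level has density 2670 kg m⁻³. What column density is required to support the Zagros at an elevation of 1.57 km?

Pratt balance: ρ_ref D = ρ (D + h).
ρ = ρ_ref D/(D + h) = 2670 × 110 km/(110 km + 1.57 km) = 2630 kg m⁻³.

2630 kg m⁻³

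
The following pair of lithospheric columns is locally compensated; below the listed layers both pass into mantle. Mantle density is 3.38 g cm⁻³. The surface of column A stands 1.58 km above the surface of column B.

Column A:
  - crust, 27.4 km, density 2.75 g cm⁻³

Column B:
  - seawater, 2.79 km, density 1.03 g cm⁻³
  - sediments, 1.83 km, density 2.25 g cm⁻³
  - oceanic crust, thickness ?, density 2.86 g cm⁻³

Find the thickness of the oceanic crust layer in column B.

6.34 km

Take the compensation level at the base of the deeper column (depth z_c below the surface of column A) and equate Σ ρ_i t_i down to z_c; mantle fills any gap and the z_c terms cancel.
Column A: 27.4×2.75 + (z_c − 27.4)×3.38
Column B: 1.58×0 + 2.79×1.03 + 1.83×2.25 + x×2.86 + (z_c − 1.58 − 4.62 − x)×3.38
The z_c×3.38 term appears on both sides and cancels. Collect the known terms of each column as K = Σ(ρt)_known − 3.38 × (depth of known layers): K_A = 75.35 − 3.38×27.4 = −17.262; K_B = 6.9912 − 3.38×(1.58 + 4.62) = −13.9648.
Balance: K_A = K_B − x×(3.38 − 2.86), so x = (K_B − K_A)/(3.38 − 2.86) = 3.2972/0.52 = 6.34 km.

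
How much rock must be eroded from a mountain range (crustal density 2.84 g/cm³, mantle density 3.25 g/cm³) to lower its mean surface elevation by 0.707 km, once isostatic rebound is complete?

Net drop Δ = e − u = e − e ρ_c/ρ_m = e (ρ_m − ρ_c)/ρ_m.
e = Δ ρ_m/(ρ_m − ρ_c) = 0.707 km × 3.25/0.41 = 5.6 km.

5.6 km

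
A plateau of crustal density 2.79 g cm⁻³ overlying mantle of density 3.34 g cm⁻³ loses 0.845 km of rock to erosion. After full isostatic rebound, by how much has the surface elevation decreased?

Rebound u = e ρ_c/ρ_m = 0.845 km × 2.79/3.34 = 0.7059 km.
Net surface drop = e − u = 0.845 km − 0.7059 km = e (ρ_m − ρ_c)/ρ_m = 0.139 km.

0.139 km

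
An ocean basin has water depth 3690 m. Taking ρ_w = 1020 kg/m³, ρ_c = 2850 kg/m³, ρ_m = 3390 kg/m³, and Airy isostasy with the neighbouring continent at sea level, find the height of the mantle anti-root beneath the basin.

In Airy isostatic equilibrium: replacing crust with seawater at the top is compensated by replacing crust with mantle at the base: d (ρ_c − ρ_w) = a (ρ_m − ρ_c).
a = d (ρ_c − ρ_w)/(ρ_m − ρ_c) = 3690 m × 1830/540 = 12500 m.

12500 m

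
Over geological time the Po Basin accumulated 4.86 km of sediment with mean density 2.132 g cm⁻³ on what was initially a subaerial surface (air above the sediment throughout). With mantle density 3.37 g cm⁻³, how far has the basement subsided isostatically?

Subaerial load: s = t ρ_sed / ρ_m = 4.86 km × 2.132/3.37 = 3.07 km.

3.07 km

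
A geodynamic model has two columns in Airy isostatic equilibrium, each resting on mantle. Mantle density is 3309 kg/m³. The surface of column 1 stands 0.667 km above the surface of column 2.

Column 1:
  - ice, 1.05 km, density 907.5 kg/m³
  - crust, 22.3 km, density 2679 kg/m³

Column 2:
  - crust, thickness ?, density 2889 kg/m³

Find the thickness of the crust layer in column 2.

Take the compensation level at the base of the deeper column (depth z_c below the surface of column 1) and equate Σ ρ_i t_i down to z_c; mantle fills any gap and the z_c terms cancel.
Column 1: 1.05×907.5 + 22.3×2679 + (z_c − 23.35)×3309
Column 2: 0.667×0 + x×2889 + (z_c − 0.667 − 0 − x)×3309
The z_c×3309 term appears on both sides and cancels. Collect the known terms of each column as K = Σ(ρt)_known − 3309 × (depth of known layers): K_1 = 60694.575 − 3309×23.35 = −16570.575; K_2 = 0 − 3309×(0.667 + 0) = −2207.103.
Balance: K_1 = K_2 − x×(3309 − 2889), so x = (K_2 − K_1)/(3309 − 2889) = 14363.5/420 = 34.2 km.

34.2 km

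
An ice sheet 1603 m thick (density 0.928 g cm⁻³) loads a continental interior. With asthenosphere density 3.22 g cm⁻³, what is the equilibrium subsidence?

462 m

Isostatic balance requires: the ice load ρ_ice t is balanced by mantle displaced below, ρ_m s.
s = t ρ_ice / ρ_m = 1603 m × 0.928/3.22 = 462 m.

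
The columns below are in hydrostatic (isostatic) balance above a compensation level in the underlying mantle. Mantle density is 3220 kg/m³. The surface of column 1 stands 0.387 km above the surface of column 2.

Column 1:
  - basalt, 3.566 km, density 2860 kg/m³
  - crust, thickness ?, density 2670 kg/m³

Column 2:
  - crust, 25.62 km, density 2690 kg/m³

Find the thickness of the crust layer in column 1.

24.6 km

Take the compensation level at the base of the deeper column (depth z_c below the surface of column 1) and equate Σ ρ_i t_i down to z_c; mantle fills any gap and the z_c terms cancel.
Column 1: 3.566×2860 + x×2670 + (z_c − 3.566 − x)×3220
Column 2: 0.387×0 + 25.62×2690 + (z_c − 0.387 − 25.62)×3220
The z_c×3220 term appears on both sides and cancels. Collect the known terms of each column as K = Σ(ρt)_known − 3220 × (depth of known layers): K_1 = 10198.76 − 3220×3.566 = −1283.76; K_2 = 68917.8 − 3220×(0.387 + 25.62) = −14824.74.
Balance: K_1 − x×(3220 − 2670) = K_2, so x = (K_1 − K_2)/(3220 − 2670) = 13541/550 = 24.6 km.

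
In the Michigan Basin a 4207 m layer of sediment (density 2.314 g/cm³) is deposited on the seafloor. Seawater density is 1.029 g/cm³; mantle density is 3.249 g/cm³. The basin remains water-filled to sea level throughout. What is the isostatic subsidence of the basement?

2440 m

Submarine loading: the sediment displaces seawater, and the subsidence is in turn flooded, so s (ρ_m − ρ_w) = t (ρ_sed − ρ_w).
s = 4207 m × (2.314 − 1.029) / (3.249 − 1.029) = 2440 m.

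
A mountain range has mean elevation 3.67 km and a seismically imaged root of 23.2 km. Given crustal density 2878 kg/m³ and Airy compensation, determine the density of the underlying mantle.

Airy balance: ρ_c h = (ρ_m − ρ_c) r → ρ_m = ρ_c (1 + h/r).
ρ_m = 2878 × (1 + 3.67 km/23.2 km) = 3330 kg/m³.

3330 kg/m³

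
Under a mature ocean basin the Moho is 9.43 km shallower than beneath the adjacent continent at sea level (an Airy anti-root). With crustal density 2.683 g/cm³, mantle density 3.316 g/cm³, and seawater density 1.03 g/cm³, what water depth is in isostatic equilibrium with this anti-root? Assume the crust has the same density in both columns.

3.61 km

Replacing a thickness d of crust by seawater at the top must be balanced by replacing crust with mantle at the base: d (ρ_c − ρ_w) = a (ρ_m − ρ_c).
d = a (ρ_m − ρ_c)/(ρ_c − ρ_w) = 9.43 km × 0.633/1.653 = 3.61 km.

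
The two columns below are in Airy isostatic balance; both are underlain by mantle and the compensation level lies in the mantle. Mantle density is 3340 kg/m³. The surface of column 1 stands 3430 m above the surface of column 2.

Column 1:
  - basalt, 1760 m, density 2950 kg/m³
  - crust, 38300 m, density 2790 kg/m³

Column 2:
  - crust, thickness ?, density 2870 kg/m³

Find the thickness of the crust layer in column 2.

21900 m

Take the compensation level at the base of the deeper column (depth z_c below the surface of column 1) and equate Σ ρ_i t_i down to z_c; mantle fills any gap and the z_c terms cancel.
Column 1: 1760×2950 + 38300×2790 + (z_c − 40060)×3340
Column 2: 3430×0 + x×2870 + (z_c − 3430 − 0 − x)×3340
The z_c×3340 term appears on both sides and cancels. Collect the known terms of each column as K = Σ(ρt)_known − 3340 × (depth of known layers): K_1 = 112049000 − 3340×40060 = −21751400; K_2 = 0 − 3340×(3430 + 0) = −11456200.
Balance: K_1 = K_2 − x×(3340 − 2870), so x = (K_2 − K_1)/(3340 − 2870) = 10295200/470 = 21900 m.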